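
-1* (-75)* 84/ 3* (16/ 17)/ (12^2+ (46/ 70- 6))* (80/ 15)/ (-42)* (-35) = 15680000/ 247503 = 63.35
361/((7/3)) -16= 971/7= 138.71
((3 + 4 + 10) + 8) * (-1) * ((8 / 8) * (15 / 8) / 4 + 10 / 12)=-3125 / 96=-32.55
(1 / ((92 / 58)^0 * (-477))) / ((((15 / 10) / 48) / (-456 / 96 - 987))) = 31736 / 477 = 66.53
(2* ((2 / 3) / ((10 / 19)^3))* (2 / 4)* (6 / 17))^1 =6859 / 4250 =1.61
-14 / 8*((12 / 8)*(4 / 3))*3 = -21 / 2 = -10.50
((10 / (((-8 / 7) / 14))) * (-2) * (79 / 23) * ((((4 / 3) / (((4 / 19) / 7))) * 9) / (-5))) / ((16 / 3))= -4633587 / 368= -12591.27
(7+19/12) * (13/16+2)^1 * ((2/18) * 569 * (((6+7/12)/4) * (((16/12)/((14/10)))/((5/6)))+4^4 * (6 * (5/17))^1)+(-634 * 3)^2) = 12066977417165/137088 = 88023586.43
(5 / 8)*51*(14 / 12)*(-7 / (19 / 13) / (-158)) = 54145 / 48032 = 1.13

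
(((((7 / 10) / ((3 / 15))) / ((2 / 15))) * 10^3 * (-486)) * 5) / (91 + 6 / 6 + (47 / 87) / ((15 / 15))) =-5549512500 / 8051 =-689294.81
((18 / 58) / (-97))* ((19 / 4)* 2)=-171 / 5626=-0.03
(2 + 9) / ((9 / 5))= 55 / 9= 6.11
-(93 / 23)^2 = -8649 / 529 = -16.35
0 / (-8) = 0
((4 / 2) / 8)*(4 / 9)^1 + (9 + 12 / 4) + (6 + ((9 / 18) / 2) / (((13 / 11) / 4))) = 2218 / 117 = 18.96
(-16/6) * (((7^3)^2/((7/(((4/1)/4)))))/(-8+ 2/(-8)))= 537824/99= 5432.57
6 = 6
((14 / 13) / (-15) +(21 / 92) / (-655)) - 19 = -44822207 / 2350140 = -19.07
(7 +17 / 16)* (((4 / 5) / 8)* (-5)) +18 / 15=-453 / 160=-2.83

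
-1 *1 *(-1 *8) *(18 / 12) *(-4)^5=-12288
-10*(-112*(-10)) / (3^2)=-11200 / 9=-1244.44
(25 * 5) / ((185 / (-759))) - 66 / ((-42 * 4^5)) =-136012393 / 265216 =-512.84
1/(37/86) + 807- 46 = 28243/37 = 763.32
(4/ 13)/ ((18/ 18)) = 4/ 13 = 0.31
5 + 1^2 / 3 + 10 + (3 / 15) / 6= 461 / 30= 15.37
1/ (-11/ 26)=-26/ 11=-2.36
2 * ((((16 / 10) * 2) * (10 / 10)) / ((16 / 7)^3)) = 343 / 640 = 0.54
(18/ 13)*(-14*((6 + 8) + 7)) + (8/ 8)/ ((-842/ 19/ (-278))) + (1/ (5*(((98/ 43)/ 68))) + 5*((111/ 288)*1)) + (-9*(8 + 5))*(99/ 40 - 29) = 348911020729/ 128724960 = 2710.52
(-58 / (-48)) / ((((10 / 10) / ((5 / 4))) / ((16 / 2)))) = 145 / 12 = 12.08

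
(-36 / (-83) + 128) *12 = 127920 / 83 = 1541.20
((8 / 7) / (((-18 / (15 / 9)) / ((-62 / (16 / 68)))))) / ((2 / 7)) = 2635 / 27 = 97.59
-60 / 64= -15 / 16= -0.94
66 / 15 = 22 / 5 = 4.40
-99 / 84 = -33 / 28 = -1.18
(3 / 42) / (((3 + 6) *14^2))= 1 / 24696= 0.00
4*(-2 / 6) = -1.33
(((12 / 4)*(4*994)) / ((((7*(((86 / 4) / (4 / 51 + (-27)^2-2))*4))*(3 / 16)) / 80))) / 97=13479685120 / 212721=63367.91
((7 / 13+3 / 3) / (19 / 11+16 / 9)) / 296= 495 / 333814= 0.00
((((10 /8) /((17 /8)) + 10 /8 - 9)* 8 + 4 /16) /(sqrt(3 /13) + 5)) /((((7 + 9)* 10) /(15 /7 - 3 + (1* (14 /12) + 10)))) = -7278297 /9809408 + 559869* sqrt(39) /49047040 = -0.67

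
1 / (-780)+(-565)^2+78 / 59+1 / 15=4896932783 / 15340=319226.39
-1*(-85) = 85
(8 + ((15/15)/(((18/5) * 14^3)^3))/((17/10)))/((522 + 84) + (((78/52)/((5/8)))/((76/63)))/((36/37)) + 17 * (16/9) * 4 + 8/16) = 778399152494159855/70973814508713091584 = 0.01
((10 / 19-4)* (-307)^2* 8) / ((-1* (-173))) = -49763472 / 3287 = -15139.48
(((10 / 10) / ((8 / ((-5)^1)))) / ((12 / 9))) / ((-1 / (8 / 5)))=3 / 4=0.75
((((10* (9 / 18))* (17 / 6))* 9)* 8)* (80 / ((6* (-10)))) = -1360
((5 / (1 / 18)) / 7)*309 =27810 / 7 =3972.86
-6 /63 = -2 /21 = -0.10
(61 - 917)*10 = -8560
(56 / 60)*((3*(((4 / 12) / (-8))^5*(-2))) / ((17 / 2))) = 7 / 84602880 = 0.00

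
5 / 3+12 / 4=14 / 3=4.67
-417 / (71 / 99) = -41283 / 71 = -581.45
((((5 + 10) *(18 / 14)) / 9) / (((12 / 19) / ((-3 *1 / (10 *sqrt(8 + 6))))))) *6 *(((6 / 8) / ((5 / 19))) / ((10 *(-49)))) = 9747 *sqrt(14) / 3841600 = 0.01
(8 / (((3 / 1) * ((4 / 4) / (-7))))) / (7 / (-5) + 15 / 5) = -35 / 3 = -11.67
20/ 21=0.95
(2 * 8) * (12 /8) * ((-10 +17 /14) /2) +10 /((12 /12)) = -668 /7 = -95.43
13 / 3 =4.33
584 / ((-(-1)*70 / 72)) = 21024 / 35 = 600.69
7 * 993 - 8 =6943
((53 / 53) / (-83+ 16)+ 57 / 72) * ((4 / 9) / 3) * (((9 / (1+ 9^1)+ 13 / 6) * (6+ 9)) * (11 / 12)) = 315997 / 65124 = 4.85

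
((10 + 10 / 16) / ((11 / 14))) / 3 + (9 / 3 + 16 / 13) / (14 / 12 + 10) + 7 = 1366609 / 114972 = 11.89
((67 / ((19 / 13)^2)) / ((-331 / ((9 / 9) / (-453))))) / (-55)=-0.00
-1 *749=-749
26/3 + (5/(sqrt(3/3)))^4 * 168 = 315026/3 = 105008.67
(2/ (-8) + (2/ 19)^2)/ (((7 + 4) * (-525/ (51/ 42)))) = 391/ 7783160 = 0.00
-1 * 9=-9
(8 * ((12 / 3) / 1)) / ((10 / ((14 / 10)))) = 112 / 25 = 4.48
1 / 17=0.06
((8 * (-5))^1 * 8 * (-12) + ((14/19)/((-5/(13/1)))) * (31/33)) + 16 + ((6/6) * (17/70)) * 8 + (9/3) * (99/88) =3859.52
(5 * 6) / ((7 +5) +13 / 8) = 240 / 109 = 2.20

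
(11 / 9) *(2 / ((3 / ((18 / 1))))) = 44 / 3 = 14.67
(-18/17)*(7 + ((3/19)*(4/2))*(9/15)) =-12294/1615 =-7.61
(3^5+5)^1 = 248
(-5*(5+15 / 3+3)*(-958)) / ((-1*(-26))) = 2395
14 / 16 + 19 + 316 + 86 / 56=18895 / 56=337.41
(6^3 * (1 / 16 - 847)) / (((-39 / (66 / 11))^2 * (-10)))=365877 / 845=432.99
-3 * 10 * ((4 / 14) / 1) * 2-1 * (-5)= -85 / 7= -12.14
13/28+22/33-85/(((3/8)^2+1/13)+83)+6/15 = 705571/1384740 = 0.51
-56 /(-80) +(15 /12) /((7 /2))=37 /35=1.06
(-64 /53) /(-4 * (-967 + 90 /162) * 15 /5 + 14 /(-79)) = -7584 /72835939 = -0.00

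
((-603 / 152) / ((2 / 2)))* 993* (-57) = 1796337 / 8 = 224542.12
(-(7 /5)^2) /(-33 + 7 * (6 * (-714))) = 49 /750525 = 0.00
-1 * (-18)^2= -324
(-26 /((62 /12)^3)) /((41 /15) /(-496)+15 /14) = -9434880 /53347993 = -0.18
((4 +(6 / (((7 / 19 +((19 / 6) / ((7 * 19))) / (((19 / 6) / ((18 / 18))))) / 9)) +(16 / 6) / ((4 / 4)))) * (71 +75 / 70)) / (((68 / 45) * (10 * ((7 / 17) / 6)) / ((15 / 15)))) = 102370113 / 9800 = 10445.93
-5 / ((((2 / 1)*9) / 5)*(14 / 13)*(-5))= 65 / 252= 0.26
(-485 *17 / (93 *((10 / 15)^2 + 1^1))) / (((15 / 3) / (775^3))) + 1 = -74282296862 / 13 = -5714022835.54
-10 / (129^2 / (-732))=2440 / 5547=0.44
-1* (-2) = 2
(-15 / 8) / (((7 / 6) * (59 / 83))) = -3735 / 1652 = -2.26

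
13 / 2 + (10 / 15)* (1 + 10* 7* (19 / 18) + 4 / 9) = 1021 / 18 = 56.72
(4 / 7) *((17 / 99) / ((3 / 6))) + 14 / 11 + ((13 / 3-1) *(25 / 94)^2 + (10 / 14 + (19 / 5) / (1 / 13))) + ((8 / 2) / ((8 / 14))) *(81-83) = 578947843 / 15308370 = 37.82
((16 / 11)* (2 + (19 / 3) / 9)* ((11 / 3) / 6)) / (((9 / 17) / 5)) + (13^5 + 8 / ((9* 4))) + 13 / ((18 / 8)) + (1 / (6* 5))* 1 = 8120806259 / 21870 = 371321.73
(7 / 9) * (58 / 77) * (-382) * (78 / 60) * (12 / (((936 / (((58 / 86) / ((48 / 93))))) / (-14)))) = 34856927 / 510840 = 68.23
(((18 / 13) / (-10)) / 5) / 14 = -9 / 4550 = -0.00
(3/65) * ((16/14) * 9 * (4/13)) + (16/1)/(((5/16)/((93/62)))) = 455136/5915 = 76.95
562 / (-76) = -281 / 38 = -7.39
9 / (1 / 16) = 144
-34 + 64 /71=-2350 /71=-33.10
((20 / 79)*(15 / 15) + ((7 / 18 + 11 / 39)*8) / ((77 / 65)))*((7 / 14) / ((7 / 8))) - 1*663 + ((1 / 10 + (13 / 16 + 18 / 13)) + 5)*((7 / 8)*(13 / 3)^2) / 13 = -17742131513 / 27251840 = -651.04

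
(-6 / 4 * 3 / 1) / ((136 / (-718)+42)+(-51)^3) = 3231 / 95213398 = 0.00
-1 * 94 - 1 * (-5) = -89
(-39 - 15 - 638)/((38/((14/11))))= -4844/209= -23.18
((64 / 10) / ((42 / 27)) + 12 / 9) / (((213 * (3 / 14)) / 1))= 1144 / 9585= 0.12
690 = 690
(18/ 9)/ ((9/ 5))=1.11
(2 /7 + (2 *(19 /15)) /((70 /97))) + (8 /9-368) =-572221 /1575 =-363.31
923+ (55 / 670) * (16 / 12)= 185545 / 201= 923.11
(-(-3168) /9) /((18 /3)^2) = 88 /9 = 9.78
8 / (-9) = -8 / 9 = -0.89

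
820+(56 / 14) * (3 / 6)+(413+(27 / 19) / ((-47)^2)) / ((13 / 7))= 1044.38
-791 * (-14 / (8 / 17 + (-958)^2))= 94129 / 7800998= 0.01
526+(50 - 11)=565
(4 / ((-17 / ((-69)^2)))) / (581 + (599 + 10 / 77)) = -244398 / 257465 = -0.95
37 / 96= 0.39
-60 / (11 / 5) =-300 / 11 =-27.27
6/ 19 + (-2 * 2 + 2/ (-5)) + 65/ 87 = -27581/ 8265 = -3.34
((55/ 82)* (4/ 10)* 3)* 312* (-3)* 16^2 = -7907328/ 41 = -192861.66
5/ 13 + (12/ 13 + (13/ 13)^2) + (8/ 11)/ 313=103394/ 44759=2.31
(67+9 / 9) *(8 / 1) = 544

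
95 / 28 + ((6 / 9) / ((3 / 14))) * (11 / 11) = 1639 / 252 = 6.50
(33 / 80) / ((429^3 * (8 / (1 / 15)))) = 1 / 22968316800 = 0.00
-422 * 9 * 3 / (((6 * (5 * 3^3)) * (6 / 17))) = -3587 / 90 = -39.86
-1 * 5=-5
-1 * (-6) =6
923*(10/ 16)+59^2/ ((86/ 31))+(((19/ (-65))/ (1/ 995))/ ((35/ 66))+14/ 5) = 201284927/ 156520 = 1286.00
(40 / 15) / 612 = 2 / 459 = 0.00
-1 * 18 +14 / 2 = -11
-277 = -277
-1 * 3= -3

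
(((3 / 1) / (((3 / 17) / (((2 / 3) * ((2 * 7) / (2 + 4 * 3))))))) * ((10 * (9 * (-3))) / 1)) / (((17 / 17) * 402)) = -7.61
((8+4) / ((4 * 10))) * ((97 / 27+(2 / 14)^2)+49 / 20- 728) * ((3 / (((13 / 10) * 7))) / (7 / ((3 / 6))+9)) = -19102453 / 6153420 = -3.10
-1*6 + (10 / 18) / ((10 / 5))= -103 / 18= -5.72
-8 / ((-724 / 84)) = 168 / 181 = 0.93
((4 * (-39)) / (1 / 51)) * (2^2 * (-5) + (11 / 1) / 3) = 129948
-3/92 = -0.03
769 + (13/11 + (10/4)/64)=1084471/1408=770.22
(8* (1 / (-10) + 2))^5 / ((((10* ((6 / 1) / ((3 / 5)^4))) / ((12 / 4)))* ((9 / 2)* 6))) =1901644032 / 9765625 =194.73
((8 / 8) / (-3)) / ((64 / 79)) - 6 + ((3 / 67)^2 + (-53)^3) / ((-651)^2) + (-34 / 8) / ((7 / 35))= -69606723941 / 2484823104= -28.01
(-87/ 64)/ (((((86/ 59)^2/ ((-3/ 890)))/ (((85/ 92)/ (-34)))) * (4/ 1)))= -908541/ 62011850752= -0.00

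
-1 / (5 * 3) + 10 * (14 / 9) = 15.49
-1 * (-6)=6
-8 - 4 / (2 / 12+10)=-512 / 61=-8.39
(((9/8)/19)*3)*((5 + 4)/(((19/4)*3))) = 81/722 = 0.11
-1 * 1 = -1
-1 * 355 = -355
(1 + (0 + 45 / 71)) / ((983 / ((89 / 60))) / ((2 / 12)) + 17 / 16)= 165184 / 402115103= 0.00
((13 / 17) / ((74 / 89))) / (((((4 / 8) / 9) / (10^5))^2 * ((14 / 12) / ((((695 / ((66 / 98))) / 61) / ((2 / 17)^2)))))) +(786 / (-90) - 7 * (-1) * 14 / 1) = 1162629672750033243353 / 372405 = 3121949685826004.60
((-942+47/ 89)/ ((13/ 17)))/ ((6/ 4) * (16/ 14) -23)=9971129/ 172393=57.84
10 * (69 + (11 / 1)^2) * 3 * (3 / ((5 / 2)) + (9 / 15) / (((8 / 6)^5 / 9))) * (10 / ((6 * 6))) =2011625 / 512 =3928.96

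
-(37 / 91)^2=-1369 / 8281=-0.17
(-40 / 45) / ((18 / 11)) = -44 / 81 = -0.54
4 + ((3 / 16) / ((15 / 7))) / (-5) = 1593 / 400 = 3.98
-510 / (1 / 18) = -9180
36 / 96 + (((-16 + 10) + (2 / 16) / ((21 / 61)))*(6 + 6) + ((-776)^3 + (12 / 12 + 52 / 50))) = -654204097719 / 1400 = -467288641.23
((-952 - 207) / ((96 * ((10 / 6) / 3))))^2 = 472.25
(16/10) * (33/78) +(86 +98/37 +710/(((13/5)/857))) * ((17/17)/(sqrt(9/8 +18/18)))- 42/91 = 160602.17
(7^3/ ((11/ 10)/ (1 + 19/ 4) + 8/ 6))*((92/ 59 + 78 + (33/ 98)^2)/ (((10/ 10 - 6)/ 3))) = -9345103389/ 868952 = -10754.45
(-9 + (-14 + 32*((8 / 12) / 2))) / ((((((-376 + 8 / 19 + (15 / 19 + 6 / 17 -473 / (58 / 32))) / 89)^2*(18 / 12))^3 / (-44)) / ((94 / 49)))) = 410974998354699436026775363508397569994304 / 176431403620029513011100957136938648602350809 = 0.00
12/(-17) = -12/17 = -0.71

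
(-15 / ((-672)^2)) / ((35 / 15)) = -0.00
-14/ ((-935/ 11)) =0.16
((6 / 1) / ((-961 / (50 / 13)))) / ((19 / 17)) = -0.02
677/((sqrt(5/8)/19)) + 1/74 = 1/74 + 25726 *sqrt(10)/5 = 16270.56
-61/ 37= -1.65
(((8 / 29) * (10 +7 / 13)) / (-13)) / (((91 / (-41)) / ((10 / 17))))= 449360 / 7581847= 0.06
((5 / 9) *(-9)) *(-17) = 85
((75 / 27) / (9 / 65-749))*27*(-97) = 472875 / 48676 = 9.71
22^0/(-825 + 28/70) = -5/4123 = -0.00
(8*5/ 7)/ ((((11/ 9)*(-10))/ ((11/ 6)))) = -6/ 7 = -0.86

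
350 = 350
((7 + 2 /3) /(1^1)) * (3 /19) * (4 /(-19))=-92 /361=-0.25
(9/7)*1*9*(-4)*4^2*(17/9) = -9792/7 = -1398.86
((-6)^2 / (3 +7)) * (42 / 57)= 252 / 95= 2.65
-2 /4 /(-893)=1 /1786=0.00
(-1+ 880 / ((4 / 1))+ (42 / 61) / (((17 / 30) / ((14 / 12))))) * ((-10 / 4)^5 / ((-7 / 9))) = 6428615625 / 232288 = 27675.19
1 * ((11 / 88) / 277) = 0.00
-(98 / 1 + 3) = -101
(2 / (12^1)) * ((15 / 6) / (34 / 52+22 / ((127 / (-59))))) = -8255 / 189534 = -0.04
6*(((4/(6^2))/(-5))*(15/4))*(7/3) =-7/6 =-1.17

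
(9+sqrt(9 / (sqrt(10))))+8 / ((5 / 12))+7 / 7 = 3 * 10^(3 / 4) / 10+146 / 5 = 30.89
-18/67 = -0.27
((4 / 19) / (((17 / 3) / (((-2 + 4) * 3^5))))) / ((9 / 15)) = 9720 / 323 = 30.09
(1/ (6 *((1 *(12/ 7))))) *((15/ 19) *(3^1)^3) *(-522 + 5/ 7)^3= -2186422580205/ 7448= -293558348.58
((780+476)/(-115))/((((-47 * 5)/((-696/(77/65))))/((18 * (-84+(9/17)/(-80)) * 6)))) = 8763920143056/35375725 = 247738.25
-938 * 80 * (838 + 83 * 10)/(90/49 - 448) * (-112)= -343457479680/10931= -31420499.47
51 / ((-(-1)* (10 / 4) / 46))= 4692 / 5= 938.40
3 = 3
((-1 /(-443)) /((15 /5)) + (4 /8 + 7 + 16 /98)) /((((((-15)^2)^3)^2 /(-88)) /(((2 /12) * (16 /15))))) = -351358304 /380214507139892578125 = -0.00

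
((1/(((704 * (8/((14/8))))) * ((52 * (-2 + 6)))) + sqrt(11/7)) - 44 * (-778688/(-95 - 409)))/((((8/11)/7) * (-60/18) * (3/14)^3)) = 1376690322875245/69009408 - 3773 * sqrt(77)/90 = 19948945.75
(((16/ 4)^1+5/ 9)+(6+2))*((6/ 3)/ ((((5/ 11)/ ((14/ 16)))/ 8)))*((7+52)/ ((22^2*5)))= 46669/ 4950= 9.43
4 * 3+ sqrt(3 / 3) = 13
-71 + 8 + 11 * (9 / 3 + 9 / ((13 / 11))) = 53.77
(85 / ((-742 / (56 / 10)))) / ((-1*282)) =17 / 7473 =0.00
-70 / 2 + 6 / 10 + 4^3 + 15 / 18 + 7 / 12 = 1861 / 60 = 31.02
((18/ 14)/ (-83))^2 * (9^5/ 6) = 2.36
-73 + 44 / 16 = -281 / 4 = -70.25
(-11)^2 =121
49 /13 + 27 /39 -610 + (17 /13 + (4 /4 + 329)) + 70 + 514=4027 /13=309.77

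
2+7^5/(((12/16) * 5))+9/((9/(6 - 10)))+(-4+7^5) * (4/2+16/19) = 14887192/285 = 52235.76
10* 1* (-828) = -8280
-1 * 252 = -252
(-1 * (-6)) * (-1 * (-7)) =42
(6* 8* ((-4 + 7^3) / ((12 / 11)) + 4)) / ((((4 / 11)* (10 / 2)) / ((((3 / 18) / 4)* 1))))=13849 / 40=346.22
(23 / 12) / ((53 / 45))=345 / 212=1.63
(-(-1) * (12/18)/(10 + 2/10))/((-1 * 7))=-10/1071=-0.01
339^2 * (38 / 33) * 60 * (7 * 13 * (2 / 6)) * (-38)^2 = 3825606701280 / 11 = 347782427389.09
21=21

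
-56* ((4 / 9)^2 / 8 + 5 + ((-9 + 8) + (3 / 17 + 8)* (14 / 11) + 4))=-1032.14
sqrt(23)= 4.80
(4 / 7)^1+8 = 60 / 7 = 8.57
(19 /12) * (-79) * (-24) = 3002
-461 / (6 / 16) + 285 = -2833 / 3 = -944.33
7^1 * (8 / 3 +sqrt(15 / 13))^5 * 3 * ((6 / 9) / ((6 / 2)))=64435630 * sqrt(195) / 533871 +213533488 / 123201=3418.63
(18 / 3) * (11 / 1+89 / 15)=508 / 5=101.60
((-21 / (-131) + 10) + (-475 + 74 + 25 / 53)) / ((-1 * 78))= 2710325 / 541554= 5.00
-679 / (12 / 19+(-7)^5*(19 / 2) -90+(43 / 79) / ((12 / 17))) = 12230148 / 2877508813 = 0.00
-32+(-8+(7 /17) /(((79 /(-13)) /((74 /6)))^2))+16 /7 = -36.02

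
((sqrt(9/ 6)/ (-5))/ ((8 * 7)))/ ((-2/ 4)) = sqrt(6)/ 280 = 0.01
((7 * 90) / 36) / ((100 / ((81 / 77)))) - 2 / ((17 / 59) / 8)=-413983 / 7480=-55.35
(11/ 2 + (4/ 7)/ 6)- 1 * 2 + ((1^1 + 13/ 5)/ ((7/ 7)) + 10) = 3611/ 210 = 17.20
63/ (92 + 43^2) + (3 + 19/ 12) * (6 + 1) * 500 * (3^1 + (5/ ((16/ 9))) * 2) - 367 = 714248701/ 5176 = 137992.41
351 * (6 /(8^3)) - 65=-15587 /256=-60.89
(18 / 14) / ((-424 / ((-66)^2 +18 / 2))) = -39285 / 2968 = -13.24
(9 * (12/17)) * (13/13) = 108/17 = 6.35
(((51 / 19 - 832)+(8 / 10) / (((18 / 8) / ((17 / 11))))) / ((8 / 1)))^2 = 60754962935209 / 5661057600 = 10732.09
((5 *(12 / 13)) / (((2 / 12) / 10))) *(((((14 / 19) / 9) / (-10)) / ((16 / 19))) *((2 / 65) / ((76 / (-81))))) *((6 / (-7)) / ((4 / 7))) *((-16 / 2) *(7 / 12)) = 3969 / 6422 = 0.62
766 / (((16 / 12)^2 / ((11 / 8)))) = 37917 / 64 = 592.45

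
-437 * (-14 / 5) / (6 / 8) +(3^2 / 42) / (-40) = 548171 / 336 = 1631.46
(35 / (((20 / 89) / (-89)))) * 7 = -388129 / 4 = -97032.25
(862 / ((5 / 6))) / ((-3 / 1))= -1724 / 5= -344.80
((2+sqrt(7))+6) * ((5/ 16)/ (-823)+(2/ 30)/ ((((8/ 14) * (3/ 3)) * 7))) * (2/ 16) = 3217 * sqrt(7)/ 1580160+3217/ 197520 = 0.02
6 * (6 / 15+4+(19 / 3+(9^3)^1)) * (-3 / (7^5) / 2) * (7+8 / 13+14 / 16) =-3674163 / 1092455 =-3.36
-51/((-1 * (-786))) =-17/262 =-0.06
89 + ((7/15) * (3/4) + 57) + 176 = 6447/20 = 322.35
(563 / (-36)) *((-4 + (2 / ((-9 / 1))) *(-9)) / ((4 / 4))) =563 / 18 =31.28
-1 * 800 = -800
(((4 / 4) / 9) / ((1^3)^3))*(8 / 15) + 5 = 683 / 135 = 5.06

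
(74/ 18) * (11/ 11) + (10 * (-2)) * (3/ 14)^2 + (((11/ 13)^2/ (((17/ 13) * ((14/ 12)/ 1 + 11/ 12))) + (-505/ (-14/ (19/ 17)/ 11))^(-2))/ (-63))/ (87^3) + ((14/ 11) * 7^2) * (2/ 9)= 12190519099010433097948/ 714930704715775623075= 17.05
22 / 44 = 1 / 2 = 0.50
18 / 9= 2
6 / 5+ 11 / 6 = 91 / 30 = 3.03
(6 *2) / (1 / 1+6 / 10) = 15 / 2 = 7.50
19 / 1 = 19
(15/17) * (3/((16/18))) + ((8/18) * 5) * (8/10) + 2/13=78121/15912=4.91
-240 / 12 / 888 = -5 / 222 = -0.02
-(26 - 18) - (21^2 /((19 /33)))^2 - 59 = -211813996 /361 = -586742.37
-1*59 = -59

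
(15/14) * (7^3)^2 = 252105/2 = 126052.50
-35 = -35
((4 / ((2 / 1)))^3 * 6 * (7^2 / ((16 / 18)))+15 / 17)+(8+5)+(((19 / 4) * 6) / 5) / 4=1809689 / 680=2661.31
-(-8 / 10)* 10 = 8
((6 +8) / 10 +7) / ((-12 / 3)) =-21 / 10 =-2.10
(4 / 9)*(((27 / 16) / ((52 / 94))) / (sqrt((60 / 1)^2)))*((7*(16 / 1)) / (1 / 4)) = 658 / 65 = 10.12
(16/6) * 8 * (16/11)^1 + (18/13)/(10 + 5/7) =31.16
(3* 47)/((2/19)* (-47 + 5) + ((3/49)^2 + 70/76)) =-677082/16789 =-40.33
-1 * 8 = -8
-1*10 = -10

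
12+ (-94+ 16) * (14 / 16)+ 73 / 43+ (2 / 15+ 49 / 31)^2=-1919583227 / 37190700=-51.61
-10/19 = -0.53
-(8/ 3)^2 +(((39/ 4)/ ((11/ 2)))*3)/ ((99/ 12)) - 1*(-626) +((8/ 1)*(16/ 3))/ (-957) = 6521360/ 10527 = 619.49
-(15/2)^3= -3375/8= -421.88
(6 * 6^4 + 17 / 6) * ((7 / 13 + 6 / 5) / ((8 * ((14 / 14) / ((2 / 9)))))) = 5274049 / 14040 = 375.64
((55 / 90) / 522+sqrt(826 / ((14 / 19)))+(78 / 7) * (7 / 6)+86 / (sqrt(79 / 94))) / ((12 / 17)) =2076703 / 112752+17 * sqrt(1121) / 12+731 * sqrt(7426) / 474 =198.75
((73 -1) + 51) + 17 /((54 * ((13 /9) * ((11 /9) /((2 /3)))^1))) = 17606 /143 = 123.12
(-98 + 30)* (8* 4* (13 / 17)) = -1664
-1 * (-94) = 94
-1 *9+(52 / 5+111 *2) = 1117 / 5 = 223.40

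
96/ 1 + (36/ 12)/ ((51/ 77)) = 1709/ 17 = 100.53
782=782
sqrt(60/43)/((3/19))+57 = 38* sqrt(645)/129+57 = 64.48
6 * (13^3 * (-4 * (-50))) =2636400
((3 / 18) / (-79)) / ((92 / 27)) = -9 / 14536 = -0.00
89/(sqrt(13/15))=89* sqrt(195)/13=95.60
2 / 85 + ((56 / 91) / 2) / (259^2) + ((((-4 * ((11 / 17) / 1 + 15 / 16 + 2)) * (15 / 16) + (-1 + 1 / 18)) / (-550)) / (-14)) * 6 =19292882053 / 1565509545600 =0.01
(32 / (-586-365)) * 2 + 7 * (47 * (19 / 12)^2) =37646701 / 45648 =824.72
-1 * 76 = -76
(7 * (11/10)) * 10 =77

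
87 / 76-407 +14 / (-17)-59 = -601657 / 1292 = -465.68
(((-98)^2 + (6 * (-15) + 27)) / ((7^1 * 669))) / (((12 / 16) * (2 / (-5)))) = -13630 / 2007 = -6.79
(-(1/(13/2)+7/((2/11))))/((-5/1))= 201/26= 7.73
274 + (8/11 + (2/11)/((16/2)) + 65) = 1359/4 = 339.75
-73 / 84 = -0.87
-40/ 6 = -20/ 3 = -6.67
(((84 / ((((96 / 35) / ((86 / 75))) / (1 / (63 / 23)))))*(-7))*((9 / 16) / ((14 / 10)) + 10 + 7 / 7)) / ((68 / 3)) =-8840671 / 195840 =-45.14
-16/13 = -1.23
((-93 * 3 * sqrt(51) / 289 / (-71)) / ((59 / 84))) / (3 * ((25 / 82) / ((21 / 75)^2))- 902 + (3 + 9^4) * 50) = 94165848 * sqrt(51) / 1592124285068419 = 0.00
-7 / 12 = -0.58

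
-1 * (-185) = 185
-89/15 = -5.93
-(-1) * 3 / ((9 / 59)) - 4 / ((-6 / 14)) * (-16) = -389 / 3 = -129.67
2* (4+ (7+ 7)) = 36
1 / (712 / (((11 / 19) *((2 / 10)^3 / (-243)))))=-0.00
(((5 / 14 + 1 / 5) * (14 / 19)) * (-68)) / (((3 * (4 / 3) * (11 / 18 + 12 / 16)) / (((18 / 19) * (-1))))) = 4.86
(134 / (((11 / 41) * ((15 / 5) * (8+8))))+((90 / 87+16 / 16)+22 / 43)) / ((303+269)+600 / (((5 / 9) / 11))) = 4263709 / 4099298016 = 0.00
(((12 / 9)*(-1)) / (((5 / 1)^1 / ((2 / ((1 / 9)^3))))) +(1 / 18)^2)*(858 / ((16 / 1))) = -90068693 / 4320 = -20849.23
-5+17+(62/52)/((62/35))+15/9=2237/156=14.34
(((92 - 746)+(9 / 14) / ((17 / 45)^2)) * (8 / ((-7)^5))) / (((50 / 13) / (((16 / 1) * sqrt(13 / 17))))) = 1093189344 * sqrt(221) / 14450238425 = 1.12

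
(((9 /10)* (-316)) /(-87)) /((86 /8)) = 1896 /6235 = 0.30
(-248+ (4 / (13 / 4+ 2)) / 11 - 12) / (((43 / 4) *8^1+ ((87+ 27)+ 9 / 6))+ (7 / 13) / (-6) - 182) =-780572 / 58289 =-13.39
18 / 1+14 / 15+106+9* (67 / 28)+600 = 313517 / 420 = 746.47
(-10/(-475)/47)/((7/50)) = 20/6251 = 0.00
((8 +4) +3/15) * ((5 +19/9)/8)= 488/45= 10.84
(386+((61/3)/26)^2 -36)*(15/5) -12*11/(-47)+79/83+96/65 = 41813690141/39556140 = 1057.07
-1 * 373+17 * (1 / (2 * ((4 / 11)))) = -2797 / 8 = -349.62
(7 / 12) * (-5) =-35 / 12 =-2.92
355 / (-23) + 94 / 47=-309 / 23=-13.43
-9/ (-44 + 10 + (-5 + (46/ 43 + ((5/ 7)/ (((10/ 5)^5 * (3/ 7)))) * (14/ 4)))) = 74304/ 311647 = 0.24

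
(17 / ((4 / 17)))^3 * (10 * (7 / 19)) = 844814915 / 608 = 1389498.22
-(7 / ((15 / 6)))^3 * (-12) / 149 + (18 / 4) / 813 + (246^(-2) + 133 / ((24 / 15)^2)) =262570125653803 / 4887151128000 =53.73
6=6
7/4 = 1.75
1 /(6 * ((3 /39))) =2.17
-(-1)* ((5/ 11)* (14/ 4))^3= 42875/ 10648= 4.03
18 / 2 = 9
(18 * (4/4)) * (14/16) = 63/4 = 15.75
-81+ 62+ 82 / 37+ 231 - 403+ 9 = -6652 / 37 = -179.78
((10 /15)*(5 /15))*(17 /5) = 34 /45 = 0.76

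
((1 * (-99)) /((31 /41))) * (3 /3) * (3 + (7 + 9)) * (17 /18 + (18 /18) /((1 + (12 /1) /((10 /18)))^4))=-23751694620203 /10108936382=-2349.57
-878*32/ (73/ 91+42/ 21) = -2556736/ 255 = -10026.42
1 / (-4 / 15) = -15 / 4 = -3.75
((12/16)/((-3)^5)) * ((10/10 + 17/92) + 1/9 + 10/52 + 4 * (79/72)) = -781/43056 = -0.02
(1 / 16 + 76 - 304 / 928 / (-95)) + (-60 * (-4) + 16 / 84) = 15408013 / 48720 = 316.26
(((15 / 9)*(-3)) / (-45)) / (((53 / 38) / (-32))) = -1216 / 477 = -2.55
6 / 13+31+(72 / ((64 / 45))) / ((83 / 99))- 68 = 23.85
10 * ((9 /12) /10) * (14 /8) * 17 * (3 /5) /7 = 153 /80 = 1.91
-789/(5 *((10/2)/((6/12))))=-789/50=-15.78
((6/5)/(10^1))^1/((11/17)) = 51/275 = 0.19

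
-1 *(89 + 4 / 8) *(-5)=895 / 2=447.50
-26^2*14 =-9464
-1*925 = -925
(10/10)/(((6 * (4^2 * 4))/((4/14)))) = 1/1344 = 0.00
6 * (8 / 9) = 16 / 3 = 5.33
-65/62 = -1.05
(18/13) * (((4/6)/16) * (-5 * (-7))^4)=4501875/52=86574.52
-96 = -96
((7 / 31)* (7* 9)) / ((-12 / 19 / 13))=-292.81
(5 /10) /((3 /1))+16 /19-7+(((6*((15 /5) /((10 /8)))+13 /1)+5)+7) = 19043 /570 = 33.41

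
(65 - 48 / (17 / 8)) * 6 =4326 / 17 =254.47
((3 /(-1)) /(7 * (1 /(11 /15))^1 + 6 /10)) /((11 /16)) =-40 /93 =-0.43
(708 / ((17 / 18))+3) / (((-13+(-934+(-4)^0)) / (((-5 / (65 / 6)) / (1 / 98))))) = 3761730 / 104533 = 35.99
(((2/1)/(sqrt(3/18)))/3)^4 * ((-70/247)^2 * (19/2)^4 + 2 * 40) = 5220.83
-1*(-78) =78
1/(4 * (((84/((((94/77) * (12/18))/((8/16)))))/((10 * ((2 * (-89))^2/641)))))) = 7445740/3109491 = 2.39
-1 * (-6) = 6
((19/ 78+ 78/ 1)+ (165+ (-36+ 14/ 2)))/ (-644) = -16711/ 50232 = -0.33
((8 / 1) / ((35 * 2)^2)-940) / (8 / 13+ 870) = -7484737 / 6932275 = -1.08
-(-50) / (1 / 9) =450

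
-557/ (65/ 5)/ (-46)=557/ 598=0.93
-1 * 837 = -837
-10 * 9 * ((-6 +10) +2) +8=-532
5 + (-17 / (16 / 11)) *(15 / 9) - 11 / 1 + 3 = -1079 / 48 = -22.48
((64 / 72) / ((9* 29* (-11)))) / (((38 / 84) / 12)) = -448 / 54549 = -0.01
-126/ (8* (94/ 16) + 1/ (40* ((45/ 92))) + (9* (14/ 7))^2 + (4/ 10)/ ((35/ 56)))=-56700/ 167261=-0.34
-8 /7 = -1.14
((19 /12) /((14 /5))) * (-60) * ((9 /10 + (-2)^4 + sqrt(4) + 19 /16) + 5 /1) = -190665 /224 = -851.18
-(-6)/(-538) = -3/269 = -0.01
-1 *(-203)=203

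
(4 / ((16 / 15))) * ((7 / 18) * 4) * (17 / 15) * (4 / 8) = 119 / 36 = 3.31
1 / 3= 0.33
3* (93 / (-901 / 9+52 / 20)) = -2.86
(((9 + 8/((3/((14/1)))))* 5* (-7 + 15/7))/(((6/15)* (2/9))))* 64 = -5671200/7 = -810171.43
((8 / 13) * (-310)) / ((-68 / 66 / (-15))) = -2777.38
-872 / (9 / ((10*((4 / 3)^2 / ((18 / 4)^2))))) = -558080 / 6561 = -85.06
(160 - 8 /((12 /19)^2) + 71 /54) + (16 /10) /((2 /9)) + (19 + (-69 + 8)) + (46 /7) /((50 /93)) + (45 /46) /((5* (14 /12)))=12916004 /108675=118.85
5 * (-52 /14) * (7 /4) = -65 /2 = -32.50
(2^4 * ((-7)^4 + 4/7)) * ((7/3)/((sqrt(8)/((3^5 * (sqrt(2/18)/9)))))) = 201732 * sqrt(2) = 285292.13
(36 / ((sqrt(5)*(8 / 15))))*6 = 81*sqrt(5) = 181.12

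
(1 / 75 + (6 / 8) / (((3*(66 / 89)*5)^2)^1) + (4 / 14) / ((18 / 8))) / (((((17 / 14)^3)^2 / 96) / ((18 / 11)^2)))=20740446816768 / 1766990738645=11.74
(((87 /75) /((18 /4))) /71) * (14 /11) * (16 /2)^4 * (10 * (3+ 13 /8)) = 30765056 /35145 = 875.38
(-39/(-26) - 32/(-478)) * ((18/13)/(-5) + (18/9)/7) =214/15535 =0.01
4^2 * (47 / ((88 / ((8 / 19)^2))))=6016 / 3971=1.51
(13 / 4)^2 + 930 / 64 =803 / 32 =25.09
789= 789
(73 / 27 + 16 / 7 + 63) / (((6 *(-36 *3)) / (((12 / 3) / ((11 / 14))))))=-12850 / 24057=-0.53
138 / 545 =0.25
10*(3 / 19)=30 / 19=1.58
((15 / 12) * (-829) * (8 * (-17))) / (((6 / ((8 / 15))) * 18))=56372 / 81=695.95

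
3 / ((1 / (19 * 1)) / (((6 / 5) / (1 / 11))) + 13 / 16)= 30096 / 8191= 3.67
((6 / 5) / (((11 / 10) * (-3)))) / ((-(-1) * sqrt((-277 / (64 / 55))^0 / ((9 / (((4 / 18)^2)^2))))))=-243 / 11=-22.09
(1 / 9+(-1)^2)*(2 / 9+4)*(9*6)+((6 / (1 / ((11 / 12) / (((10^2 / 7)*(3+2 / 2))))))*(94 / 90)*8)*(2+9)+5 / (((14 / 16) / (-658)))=-15740191 / 4500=-3497.82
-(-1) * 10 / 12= 5 / 6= 0.83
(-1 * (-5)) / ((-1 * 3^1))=-5 / 3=-1.67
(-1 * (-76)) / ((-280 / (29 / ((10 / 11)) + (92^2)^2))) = -1944496043 / 100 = -19444960.43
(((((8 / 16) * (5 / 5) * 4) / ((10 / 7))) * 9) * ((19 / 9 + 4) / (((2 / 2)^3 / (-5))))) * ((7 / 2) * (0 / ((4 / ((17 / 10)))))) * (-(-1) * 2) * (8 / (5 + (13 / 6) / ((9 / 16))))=0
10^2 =100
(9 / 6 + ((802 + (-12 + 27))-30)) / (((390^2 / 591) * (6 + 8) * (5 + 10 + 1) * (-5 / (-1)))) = 310669 / 113568000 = 0.00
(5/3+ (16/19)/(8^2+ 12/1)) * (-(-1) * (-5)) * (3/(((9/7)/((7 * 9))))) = -445165/361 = -1233.14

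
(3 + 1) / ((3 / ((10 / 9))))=40 / 27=1.48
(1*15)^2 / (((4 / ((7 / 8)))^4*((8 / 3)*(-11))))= -1620675 / 92274688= -0.02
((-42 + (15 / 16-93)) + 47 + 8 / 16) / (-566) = 1385 / 9056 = 0.15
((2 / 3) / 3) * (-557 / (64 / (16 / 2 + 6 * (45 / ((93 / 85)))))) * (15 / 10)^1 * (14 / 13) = -15397151 / 19344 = -795.97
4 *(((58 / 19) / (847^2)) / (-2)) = -116 / 13630771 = -0.00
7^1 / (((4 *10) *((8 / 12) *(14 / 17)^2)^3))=651714363 / 344207360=1.89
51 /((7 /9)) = 459 /7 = 65.57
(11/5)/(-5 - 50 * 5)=-11/1275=-0.01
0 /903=0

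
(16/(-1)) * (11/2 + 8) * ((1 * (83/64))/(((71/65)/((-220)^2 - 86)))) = -3518829405/284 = -12390244.38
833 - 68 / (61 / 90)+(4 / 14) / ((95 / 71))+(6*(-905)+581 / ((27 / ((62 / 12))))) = -30136611551 / 6571530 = -4585.94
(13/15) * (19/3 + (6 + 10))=871/45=19.36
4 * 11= 44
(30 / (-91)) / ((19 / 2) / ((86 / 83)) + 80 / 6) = -15480 / 1056601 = -0.01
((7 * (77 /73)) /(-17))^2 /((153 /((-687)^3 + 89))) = -94199288461894 /235632393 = -399772.24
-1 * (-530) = 530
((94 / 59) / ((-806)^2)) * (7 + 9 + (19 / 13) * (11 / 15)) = 156463 / 3737031090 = 0.00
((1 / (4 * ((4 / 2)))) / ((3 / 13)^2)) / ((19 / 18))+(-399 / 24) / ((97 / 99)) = -217387 / 14744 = -14.74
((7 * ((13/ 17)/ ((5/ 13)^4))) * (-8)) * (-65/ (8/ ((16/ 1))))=540602608/ 2125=254401.23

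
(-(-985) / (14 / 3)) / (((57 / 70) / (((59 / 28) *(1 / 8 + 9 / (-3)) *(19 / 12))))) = -6683225 / 2688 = -2486.32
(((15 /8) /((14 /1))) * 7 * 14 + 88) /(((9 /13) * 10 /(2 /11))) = 10517 /3960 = 2.66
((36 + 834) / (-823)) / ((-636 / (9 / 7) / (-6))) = -3915 / 305333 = -0.01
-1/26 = -0.04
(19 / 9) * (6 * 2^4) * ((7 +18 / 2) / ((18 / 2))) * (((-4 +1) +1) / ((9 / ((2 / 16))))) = -2432 / 243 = -10.01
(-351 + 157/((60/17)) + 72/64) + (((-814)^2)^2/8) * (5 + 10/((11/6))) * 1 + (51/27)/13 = 2685088723003847/4680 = 573736906624.75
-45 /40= -9 /8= -1.12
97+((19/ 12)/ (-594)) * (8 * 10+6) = 344891/ 3564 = 96.77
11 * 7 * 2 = 154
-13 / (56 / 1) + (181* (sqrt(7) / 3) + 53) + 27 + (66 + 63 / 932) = 1902861 / 13048 + 181* sqrt(7) / 3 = 305.46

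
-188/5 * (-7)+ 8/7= 9252/35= 264.34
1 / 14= 0.07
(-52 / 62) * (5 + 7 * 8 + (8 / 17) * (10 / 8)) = -27222 / 527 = -51.65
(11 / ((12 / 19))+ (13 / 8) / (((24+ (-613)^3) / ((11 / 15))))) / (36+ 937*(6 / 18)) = 43765810857 / 875316217400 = 0.05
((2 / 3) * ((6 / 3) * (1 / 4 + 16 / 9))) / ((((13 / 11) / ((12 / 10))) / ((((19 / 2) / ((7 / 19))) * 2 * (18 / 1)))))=1159532 / 455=2548.42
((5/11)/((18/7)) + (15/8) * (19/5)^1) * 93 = 179273/264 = 679.06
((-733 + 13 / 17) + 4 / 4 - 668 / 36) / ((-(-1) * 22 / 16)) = -545.30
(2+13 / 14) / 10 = 41 / 140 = 0.29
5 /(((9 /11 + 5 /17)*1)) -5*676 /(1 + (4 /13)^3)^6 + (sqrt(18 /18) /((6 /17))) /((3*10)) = -3551989937014349210932474201 /1250487119849836261170960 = -2840.49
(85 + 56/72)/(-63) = -772/567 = -1.36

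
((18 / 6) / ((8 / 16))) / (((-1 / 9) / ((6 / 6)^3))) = -54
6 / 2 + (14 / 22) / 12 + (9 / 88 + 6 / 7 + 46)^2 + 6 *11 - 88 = 2488745363 / 1138368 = 2186.24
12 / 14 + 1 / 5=1.06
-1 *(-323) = 323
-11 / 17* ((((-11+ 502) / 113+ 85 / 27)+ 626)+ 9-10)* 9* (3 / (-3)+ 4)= -21227107 / 1921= -11050.03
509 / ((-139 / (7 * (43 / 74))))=-153209 / 10286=-14.89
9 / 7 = 1.29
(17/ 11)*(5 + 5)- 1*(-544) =6154/ 11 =559.45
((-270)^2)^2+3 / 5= 26572050003 / 5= 5314410000.60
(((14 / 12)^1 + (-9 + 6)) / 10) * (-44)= 121 / 15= 8.07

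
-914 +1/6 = -5483/6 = -913.83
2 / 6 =1 / 3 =0.33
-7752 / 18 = -1292 / 3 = -430.67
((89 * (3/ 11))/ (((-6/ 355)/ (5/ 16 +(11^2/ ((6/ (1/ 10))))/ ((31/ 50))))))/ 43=-167611475/ 1407648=-119.07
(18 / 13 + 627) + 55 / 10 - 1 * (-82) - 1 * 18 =18145 / 26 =697.88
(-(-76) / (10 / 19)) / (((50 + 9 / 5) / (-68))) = -49096 / 259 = -189.56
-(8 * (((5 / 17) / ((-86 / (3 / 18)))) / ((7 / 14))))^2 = -400 / 4809249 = -0.00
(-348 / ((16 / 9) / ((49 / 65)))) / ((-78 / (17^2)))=3696021 / 6760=546.75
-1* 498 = -498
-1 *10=-10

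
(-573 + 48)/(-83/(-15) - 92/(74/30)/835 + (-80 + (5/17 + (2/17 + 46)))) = 827213625/44274946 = 18.68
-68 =-68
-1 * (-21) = 21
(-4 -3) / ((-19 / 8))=56 / 19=2.95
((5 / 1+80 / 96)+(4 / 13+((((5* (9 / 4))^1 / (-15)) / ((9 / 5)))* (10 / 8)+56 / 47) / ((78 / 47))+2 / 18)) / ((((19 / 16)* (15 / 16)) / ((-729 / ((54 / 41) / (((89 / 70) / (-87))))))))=48.36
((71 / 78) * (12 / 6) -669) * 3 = -26020 / 13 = -2001.54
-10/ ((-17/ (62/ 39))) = 620/ 663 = 0.94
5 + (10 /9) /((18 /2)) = 415 /81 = 5.12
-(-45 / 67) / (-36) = -5 / 268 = -0.02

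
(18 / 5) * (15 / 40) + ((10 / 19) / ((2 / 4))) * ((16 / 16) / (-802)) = 205513 / 152380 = 1.35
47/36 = 1.31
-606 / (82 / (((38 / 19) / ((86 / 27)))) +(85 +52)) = -16362 / 7225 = -2.26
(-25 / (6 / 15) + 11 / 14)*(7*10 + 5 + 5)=-34560 / 7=-4937.14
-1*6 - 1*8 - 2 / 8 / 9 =-505 / 36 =-14.03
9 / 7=1.29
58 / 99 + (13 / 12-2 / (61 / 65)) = -11159 / 24156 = -0.46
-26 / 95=-0.27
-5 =-5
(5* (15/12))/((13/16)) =100/13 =7.69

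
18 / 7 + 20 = 158 / 7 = 22.57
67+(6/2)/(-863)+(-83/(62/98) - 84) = -3964715/26753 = -148.20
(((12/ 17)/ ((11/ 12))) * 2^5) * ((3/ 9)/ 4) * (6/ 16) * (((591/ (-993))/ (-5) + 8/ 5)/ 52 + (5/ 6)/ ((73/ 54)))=29378772/ 58740253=0.50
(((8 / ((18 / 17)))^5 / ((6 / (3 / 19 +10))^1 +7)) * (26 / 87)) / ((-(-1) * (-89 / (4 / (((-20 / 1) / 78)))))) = 189691804749824 / 1116370060425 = 169.92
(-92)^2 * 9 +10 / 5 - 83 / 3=228451 / 3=76150.33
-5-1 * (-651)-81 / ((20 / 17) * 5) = 63223 / 100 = 632.23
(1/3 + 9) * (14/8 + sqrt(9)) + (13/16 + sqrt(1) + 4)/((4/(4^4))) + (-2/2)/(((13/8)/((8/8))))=16213/39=415.72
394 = 394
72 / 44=18 / 11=1.64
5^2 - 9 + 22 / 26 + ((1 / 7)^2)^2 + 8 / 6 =1702348 / 93639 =18.18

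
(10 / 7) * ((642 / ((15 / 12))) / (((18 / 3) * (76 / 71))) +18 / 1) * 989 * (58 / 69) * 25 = 2908729.07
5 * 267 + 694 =2029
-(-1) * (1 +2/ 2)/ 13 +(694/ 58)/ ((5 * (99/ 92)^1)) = 443722/ 186615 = 2.38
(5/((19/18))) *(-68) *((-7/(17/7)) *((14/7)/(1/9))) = 317520/19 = 16711.58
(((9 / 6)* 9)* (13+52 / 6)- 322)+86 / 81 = -4607 / 162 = -28.44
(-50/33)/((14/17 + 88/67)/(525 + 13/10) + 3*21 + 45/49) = -7343332325/309806395536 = -0.02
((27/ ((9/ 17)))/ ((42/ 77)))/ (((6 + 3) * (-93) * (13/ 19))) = -3553/ 21762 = -0.16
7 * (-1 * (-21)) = 147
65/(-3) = -65/3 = -21.67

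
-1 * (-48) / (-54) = -8 / 9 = -0.89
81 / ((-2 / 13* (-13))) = 81 / 2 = 40.50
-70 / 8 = -35 / 4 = -8.75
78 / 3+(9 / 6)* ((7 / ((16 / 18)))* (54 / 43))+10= 17487 / 344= 50.83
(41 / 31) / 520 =41 / 16120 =0.00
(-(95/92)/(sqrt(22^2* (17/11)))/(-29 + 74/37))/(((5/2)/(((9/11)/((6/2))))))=19* sqrt(187)/1703196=0.00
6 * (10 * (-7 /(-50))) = 42 /5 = 8.40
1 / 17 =0.06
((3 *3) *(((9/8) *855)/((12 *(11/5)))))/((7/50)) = 2885625/1232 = 2342.23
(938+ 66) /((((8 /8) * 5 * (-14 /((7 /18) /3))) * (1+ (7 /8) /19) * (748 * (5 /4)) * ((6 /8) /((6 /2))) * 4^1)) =-38152 /20069775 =-0.00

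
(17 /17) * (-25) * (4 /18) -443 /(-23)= 2837 /207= 13.71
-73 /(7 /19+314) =-1387 /5973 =-0.23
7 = 7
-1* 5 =-5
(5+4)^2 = 81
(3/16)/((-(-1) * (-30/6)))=-3/80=-0.04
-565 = -565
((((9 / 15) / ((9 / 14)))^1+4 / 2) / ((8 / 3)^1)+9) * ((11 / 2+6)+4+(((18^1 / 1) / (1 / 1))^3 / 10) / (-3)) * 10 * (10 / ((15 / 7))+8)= -3433091 / 15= -228872.73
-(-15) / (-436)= -15 / 436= -0.03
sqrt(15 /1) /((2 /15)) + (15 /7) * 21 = 15 * sqrt(15) /2 + 45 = 74.05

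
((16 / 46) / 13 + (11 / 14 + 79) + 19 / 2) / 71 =186931 / 148603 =1.26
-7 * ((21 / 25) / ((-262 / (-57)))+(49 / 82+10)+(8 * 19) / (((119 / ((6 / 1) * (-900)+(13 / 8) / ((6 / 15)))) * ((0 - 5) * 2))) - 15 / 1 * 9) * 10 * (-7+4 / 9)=236737584901 / 913070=259276.49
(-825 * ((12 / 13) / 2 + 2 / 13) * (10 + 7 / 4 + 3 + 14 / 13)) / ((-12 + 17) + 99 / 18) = -905300 / 1183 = -765.26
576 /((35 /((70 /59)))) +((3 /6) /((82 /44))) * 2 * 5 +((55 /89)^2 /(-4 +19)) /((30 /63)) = 22.26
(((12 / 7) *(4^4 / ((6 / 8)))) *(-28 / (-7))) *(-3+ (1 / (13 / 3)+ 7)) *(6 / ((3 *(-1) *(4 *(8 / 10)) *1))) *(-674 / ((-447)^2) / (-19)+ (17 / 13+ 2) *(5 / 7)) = -459729514956800 / 31437748251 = -14623.49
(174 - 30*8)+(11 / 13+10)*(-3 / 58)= -50187 / 754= -66.56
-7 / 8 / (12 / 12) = -7 / 8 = -0.88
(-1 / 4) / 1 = -1 / 4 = -0.25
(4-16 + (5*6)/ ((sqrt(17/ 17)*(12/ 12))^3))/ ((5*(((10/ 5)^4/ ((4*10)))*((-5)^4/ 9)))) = 81/ 625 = 0.13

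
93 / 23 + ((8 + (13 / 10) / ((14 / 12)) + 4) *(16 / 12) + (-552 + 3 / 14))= -121959 / 230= -530.26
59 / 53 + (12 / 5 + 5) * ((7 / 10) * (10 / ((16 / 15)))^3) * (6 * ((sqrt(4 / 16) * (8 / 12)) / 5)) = 46358833 / 27136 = 1708.39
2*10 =20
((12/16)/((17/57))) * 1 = 171/68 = 2.51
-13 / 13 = -1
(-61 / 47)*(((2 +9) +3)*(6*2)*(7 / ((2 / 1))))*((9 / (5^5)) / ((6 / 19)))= -1022238 / 146875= -6.96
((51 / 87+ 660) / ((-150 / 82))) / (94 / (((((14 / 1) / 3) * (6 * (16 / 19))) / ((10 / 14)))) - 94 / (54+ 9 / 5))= -114535565088 / 368861875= -310.51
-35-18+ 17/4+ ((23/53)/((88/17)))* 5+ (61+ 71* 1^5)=390233/4664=83.67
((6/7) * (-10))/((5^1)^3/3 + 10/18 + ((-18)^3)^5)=135/106259589709519969639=0.00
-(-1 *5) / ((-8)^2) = 5 / 64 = 0.08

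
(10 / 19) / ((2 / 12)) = 60 / 19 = 3.16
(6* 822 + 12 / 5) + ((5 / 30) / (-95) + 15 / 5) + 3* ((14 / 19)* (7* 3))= 2840777 / 570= 4983.82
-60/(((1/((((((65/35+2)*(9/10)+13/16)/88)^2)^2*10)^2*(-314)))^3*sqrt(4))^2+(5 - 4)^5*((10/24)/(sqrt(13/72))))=-180346610085298933585569523548029190454703181708504704343529451102465518842902857777302114716164093352890911841734186289223516549046521196147291046249219116677174395379182646550030771649494100868286449504677835479838971020403790297918728167307365894363847610862005746941858785117371113236528337941176139420296664455579186778820412881207675884097135810969600000000000000000000000000000000000/12740324595152129355296905371199679286220822558624648608187809655998964216644283484566164167426913875822176354926155728382302455028869411662702065011965379516610166769997503908401816847782133160897995949252833246609648634194518671026732418213570013205374296446474257618164455981501686733054607676390915686594534644258197858731337102552255774904638797972622325071435562791725188643939174269783925430864889745669124877313030799+8182403269308115909559536916806299935913714169719726329263634891674855049364045376157820600304873142801949279607032704211712427914779002623376719160732410063217848299562751937338282682972770492952741300681829730175684201088543492092425286391988412483020928645029834241025786591824212099142773246499297736272729908762592894829621323051970501472243630412*sqrt(26)/12740324595152129355296905371199679286220822558624648608187809655998964216644283484566164167426913875822176354926155728382302455028869411662702065011965379516610166769997503908401816847782133160897995949252833246609648634194518671026732418213570013205374296446474257618164455981501686733054607676390915686594534644258197858731337102552255774904638797972622325071435562791725188643939174269783925430864889745669124877313030799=-0.00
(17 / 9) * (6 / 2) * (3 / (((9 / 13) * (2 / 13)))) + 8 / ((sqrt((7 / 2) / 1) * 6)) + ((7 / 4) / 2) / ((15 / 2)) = 4 * sqrt(14) / 21 + 28751 / 180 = 160.44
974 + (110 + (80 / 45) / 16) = 9757 / 9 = 1084.11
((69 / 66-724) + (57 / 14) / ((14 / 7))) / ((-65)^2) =-222043 / 1301300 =-0.17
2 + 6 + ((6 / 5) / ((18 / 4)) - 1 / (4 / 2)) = 233 / 30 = 7.77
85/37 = 2.30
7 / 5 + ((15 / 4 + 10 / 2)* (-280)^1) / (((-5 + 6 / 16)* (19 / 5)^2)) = 2543499 / 66785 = 38.08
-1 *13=-13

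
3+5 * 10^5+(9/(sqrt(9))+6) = 500012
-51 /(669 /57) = -969 /223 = -4.35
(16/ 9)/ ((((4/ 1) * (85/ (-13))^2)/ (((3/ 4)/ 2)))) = 169/ 43350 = 0.00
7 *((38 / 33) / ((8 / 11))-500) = -41867 / 12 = -3488.92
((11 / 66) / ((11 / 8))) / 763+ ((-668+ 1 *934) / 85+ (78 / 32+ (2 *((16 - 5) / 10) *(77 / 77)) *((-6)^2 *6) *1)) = 16463118337 / 34243440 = 480.77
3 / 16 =0.19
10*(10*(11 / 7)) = 1100 / 7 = 157.14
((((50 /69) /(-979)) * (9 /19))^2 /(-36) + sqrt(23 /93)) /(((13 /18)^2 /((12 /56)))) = -303750 /216527470366207 + 162 * sqrt(2139) /36673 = 0.20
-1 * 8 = -8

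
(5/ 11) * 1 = 5/ 11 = 0.45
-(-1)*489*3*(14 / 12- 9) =-22983 / 2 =-11491.50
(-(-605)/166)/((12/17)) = 10285/1992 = 5.16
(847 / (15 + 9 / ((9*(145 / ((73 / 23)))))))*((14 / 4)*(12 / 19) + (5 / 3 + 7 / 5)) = 424841648 / 1427793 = 297.55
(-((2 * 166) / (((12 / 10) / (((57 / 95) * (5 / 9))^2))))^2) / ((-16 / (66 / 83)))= 22825 / 486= 46.97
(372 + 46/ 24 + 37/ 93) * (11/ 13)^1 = 510565/ 1612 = 316.73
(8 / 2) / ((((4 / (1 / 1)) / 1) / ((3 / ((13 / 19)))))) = 57 / 13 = 4.38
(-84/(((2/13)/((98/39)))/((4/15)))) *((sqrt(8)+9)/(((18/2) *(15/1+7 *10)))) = -5488/1275-10976 *sqrt(2)/11475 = -5.66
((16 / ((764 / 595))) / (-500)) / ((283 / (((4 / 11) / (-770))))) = 34 / 817551625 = 0.00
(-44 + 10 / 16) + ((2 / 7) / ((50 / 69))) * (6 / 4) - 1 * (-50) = 10103 / 1400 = 7.22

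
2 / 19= 0.11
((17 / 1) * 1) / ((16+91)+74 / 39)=663 / 4247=0.16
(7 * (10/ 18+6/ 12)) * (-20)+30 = -1060/ 9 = -117.78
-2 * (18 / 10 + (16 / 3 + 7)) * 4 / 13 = -1696 / 195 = -8.70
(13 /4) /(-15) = -13 /60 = -0.22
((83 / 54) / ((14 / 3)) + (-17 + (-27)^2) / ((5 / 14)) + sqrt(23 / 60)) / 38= 52.49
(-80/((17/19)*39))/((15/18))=-608/221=-2.75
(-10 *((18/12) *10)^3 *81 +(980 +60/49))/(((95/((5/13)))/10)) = -1339056700/12103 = -110638.41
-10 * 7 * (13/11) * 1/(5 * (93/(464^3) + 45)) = -18181316608/49449186303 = -0.37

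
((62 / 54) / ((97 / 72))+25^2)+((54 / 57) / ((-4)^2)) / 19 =525973843 / 840408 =625.86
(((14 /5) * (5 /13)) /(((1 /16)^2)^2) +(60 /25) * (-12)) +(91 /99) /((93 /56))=42220392376 /598455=70548.98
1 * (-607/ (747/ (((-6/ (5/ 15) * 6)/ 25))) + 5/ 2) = 6.01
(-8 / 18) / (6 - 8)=2 / 9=0.22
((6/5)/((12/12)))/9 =2/15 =0.13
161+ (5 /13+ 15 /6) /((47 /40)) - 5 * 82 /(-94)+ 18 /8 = 415643 /2444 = 170.07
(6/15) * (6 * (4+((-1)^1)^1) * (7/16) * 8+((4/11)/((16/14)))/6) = 8323/330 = 25.22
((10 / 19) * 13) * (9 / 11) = 1170 / 209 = 5.60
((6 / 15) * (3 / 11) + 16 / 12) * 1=238 / 165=1.44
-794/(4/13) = -5161/2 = -2580.50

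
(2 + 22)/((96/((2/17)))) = 1/34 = 0.03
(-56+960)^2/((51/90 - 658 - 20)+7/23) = -563879040/467219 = -1206.88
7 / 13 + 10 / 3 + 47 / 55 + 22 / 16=6.10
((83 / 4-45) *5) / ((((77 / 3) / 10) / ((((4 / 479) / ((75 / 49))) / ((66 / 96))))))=-21728 / 57959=-0.37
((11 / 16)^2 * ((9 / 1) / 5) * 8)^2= 1185921 / 25600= 46.33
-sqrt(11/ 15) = -sqrt(165)/ 15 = -0.86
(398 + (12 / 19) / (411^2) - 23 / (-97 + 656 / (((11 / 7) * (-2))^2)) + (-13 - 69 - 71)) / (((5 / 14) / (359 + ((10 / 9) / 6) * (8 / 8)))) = 247157.30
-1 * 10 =-10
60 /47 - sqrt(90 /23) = 60 /47 - 3 * sqrt(230) /23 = -0.70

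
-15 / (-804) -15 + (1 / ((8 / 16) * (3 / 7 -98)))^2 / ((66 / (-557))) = -61822089103 / 4125628716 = -14.98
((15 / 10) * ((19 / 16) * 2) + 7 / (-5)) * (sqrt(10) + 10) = 173 * sqrt(10) / 80 + 173 / 8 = 28.46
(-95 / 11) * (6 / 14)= -285 / 77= -3.70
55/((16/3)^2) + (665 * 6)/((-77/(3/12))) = -11.02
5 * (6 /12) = 5 /2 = 2.50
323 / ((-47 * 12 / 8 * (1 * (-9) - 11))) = 323 / 1410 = 0.23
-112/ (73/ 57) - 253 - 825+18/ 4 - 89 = -182493/ 146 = -1249.95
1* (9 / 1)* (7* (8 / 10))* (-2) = -504 / 5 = -100.80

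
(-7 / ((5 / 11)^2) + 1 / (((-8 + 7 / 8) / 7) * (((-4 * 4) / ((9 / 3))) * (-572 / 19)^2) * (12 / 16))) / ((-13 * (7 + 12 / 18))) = 415683947 / 1222850200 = 0.34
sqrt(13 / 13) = 1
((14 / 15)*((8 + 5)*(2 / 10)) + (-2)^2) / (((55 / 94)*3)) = 45308 / 12375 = 3.66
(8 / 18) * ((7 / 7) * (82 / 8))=41 / 9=4.56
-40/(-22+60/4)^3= 40/343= 0.12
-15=-15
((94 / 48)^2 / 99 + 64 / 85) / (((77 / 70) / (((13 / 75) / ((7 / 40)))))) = 49884913 / 69979140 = 0.71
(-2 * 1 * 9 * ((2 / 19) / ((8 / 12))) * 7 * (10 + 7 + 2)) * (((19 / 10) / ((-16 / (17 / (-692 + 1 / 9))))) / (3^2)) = -61047 / 498160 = -0.12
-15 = -15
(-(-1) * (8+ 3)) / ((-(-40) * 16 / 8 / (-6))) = -33 / 40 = -0.82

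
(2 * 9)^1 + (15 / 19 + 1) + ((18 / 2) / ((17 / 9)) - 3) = 6962 / 323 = 21.55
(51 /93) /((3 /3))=17 /31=0.55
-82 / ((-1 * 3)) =82 / 3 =27.33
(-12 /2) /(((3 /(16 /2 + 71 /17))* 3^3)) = -46 /51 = -0.90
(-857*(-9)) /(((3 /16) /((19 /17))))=781584 /17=45975.53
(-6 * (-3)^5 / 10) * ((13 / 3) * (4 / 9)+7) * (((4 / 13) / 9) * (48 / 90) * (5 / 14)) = 3856 / 455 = 8.47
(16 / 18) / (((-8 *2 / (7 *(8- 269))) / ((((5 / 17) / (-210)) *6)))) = -29 / 34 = -0.85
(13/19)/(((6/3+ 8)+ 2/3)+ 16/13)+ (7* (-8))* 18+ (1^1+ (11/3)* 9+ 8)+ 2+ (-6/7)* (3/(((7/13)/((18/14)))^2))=-978.60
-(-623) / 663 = 623 / 663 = 0.94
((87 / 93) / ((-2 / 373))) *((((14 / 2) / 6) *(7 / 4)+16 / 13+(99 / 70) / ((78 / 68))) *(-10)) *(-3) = -532185583 / 22568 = -23581.42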